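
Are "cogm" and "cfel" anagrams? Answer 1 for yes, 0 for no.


Strings: "cogm", "cfel"
Sorted first:  cgmo
Sorted second: cefl
Differ at position 1: 'g' vs 'e' => not anagrams

0


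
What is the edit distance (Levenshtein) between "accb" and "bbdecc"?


Computing edit distance: "accb" -> "bbdecc"
DP table:
           b    b    d    e    c    c
      0    1    2    3    4    5    6
  a   1    1    2    3    4    5    6
  c   2    2    2    3    4    4    5
  c   3    3    3    3    4    4    4
  b   4    3    3    4    4    5    5
Edit distance = dp[4][6] = 5

5


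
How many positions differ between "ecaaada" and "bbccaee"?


Comparing "ecaaada" and "bbccaee" position by position:
  Position 0: 'e' vs 'b' => DIFFER
  Position 1: 'c' vs 'b' => DIFFER
  Position 2: 'a' vs 'c' => DIFFER
  Position 3: 'a' vs 'c' => DIFFER
  Position 4: 'a' vs 'a' => same
  Position 5: 'd' vs 'e' => DIFFER
  Position 6: 'a' vs 'e' => DIFFER
Positions that differ: 6

6


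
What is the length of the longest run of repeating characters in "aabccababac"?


Input: "aabccababac"
Scanning for longest run:
  Position 1 ('a'): continues run of 'a', length=2
  Position 2 ('b'): new char, reset run to 1
  Position 3 ('c'): new char, reset run to 1
  Position 4 ('c'): continues run of 'c', length=2
  Position 5 ('a'): new char, reset run to 1
  Position 6 ('b'): new char, reset run to 1
  Position 7 ('a'): new char, reset run to 1
  Position 8 ('b'): new char, reset run to 1
  Position 9 ('a'): new char, reset run to 1
  Position 10 ('c'): new char, reset run to 1
Longest run: 'a' with length 2

2


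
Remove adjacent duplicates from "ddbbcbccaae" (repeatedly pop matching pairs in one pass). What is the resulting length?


Input: ddbbcbccaae
Stack-based adjacent duplicate removal:
  Read 'd': push. Stack: d
  Read 'd': matches stack top 'd' => pop. Stack: (empty)
  Read 'b': push. Stack: b
  Read 'b': matches stack top 'b' => pop. Stack: (empty)
  Read 'c': push. Stack: c
  Read 'b': push. Stack: cb
  Read 'c': push. Stack: cbc
  Read 'c': matches stack top 'c' => pop. Stack: cb
  Read 'a': push. Stack: cba
  Read 'a': matches stack top 'a' => pop. Stack: cb
  Read 'e': push. Stack: cbe
Final stack: "cbe" (length 3)

3


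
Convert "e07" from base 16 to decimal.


Input: "e07" in base 16
Positional expansion:
  Digit 'e' (value 14) x 16^2 = 3584
  Digit '0' (value 0) x 16^1 = 0
  Digit '7' (value 7) x 16^0 = 7
Sum = 3591

3591


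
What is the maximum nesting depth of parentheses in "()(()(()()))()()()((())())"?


Input: "()(()(()()))()()()((())())"
Tracking depth:
  Position 0 '(': depth becomes 1
  Position 1 ')': depth becomes 0
  Position 2 '(': depth becomes 1
  Position 3 '(': depth becomes 2
  Position 4 ')': depth becomes 1
  Position 5 '(': depth becomes 2
  Position 6 '(': depth becomes 3
  Position 7 ')': depth becomes 2
  Position 8 '(': depth becomes 3
  Position 9 ')': depth becomes 2
  Position 10 ')': depth becomes 1
  Position 11 ')': depth becomes 0
  Position 12 '(': depth becomes 1
  Position 13 ')': depth becomes 0
  Position 14 '(': depth becomes 1
  Position 15 ')': depth becomes 0
  Position 16 '(': depth becomes 1
  Position 17 ')': depth becomes 0
  Position 18 '(': depth becomes 1
  Position 19 '(': depth becomes 2
  Position 20 '(': depth becomes 3
  Position 21 ')': depth becomes 2
  Position 22 ')': depth becomes 1
  Position 23 '(': depth becomes 2
  Position 24 ')': depth becomes 1
  Position 25 ')': depth becomes 0
Maximum depth reached: 3

3


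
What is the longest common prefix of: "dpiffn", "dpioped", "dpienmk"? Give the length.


Words: dpiffn, dpioped, dpienmk
  Position 0: all 'd' => match
  Position 1: all 'p' => match
  Position 2: all 'i' => match
  Position 3: ('f', 'o', 'e') => mismatch, stop
LCP = "dpi" (length 3)

3


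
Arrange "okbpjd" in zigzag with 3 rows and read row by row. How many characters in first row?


Zigzag "okbpjd" into 3 rows:
Placing characters:
  'o' => row 0
  'k' => row 1
  'b' => row 2
  'p' => row 1
  'j' => row 0
  'd' => row 1
Rows:
  Row 0: "oj"
  Row 1: "kpd"
  Row 2: "b"
First row length: 2

2


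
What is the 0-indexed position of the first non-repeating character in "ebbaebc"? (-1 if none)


Input: ebbaebc
Character frequencies:
  'a': 1
  'b': 3
  'c': 1
  'e': 2
Scanning left to right for freq == 1:
  Position 0 ('e'): freq=2, skip
  Position 1 ('b'): freq=3, skip
  Position 2 ('b'): freq=3, skip
  Position 3 ('a'): unique! => answer = 3

3


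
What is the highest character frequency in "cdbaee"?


Input: cdbaee
Character counts:
  'a': 1
  'b': 1
  'c': 1
  'd': 1
  'e': 2
Maximum frequency: 2

2


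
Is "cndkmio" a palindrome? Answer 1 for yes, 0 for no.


Input: cndkmio
Reversed: oimkdnc
  Compare pos 0 ('c') with pos 6 ('o'): MISMATCH
  Compare pos 1 ('n') with pos 5 ('i'): MISMATCH
  Compare pos 2 ('d') with pos 4 ('m'): MISMATCH
Result: not a palindrome

0


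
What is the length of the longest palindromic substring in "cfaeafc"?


Input: "cfaeafc"
Checking substrings for palindromes:
  [0:7] "cfaeafc" (len 7) => palindrome
  [1:6] "faeaf" (len 5) => palindrome
  [2:5] "aea" (len 3) => palindrome
Longest palindromic substring: "cfaeafc" with length 7

7


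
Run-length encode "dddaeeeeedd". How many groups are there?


Input: dddaeeeeedd
Scanning for consecutive runs:
  Group 1: 'd' x 3 (positions 0-2)
  Group 2: 'a' x 1 (positions 3-3)
  Group 3: 'e' x 5 (positions 4-8)
  Group 4: 'd' x 2 (positions 9-10)
Total groups: 4

4


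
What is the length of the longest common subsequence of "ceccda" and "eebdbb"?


LCS of "ceccda" and "eebdbb"
DP table:
           e    e    b    d    b    b
      0    0    0    0    0    0    0
  c   0    0    0    0    0    0    0
  e   0    1    1    1    1    1    1
  c   0    1    1    1    1    1    1
  c   0    1    1    1    1    1    1
  d   0    1    1    1    2    2    2
  a   0    1    1    1    2    2    2
LCS length = dp[6][6] = 2

2


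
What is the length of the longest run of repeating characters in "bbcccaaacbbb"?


Input: "bbcccaaacbbb"
Scanning for longest run:
  Position 1 ('b'): continues run of 'b', length=2
  Position 2 ('c'): new char, reset run to 1
  Position 3 ('c'): continues run of 'c', length=2
  Position 4 ('c'): continues run of 'c', length=3
  Position 5 ('a'): new char, reset run to 1
  Position 6 ('a'): continues run of 'a', length=2
  Position 7 ('a'): continues run of 'a', length=3
  Position 8 ('c'): new char, reset run to 1
  Position 9 ('b'): new char, reset run to 1
  Position 10 ('b'): continues run of 'b', length=2
  Position 11 ('b'): continues run of 'b', length=3
Longest run: 'c' with length 3

3


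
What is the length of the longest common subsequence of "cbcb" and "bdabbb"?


LCS of "cbcb" and "bdabbb"
DP table:
           b    d    a    b    b    b
      0    0    0    0    0    0    0
  c   0    0    0    0    0    0    0
  b   0    1    1    1    1    1    1
  c   0    1    1    1    1    1    1
  b   0    1    1    1    2    2    2
LCS length = dp[4][6] = 2

2


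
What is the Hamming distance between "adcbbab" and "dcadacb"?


Comparing "adcbbab" and "dcadacb" position by position:
  Position 0: 'a' vs 'd' => differ
  Position 1: 'd' vs 'c' => differ
  Position 2: 'c' vs 'a' => differ
  Position 3: 'b' vs 'd' => differ
  Position 4: 'b' vs 'a' => differ
  Position 5: 'a' vs 'c' => differ
  Position 6: 'b' vs 'b' => same
Total differences (Hamming distance): 6

6


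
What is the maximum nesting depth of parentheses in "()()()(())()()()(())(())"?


Input: "()()()(())()()()(())(())"
Tracking depth:
  Position 0 '(': depth becomes 1
  Position 1 ')': depth becomes 0
  Position 2 '(': depth becomes 1
  Position 3 ')': depth becomes 0
  Position 4 '(': depth becomes 1
  Position 5 ')': depth becomes 0
  Position 6 '(': depth becomes 1
  Position 7 '(': depth becomes 2
  Position 8 ')': depth becomes 1
  Position 9 ')': depth becomes 0
  Position 10 '(': depth becomes 1
  Position 11 ')': depth becomes 0
  Position 12 '(': depth becomes 1
  Position 13 ')': depth becomes 0
  Position 14 '(': depth becomes 1
  Position 15 ')': depth becomes 0
  Position 16 '(': depth becomes 1
  Position 17 '(': depth becomes 2
  Position 18 ')': depth becomes 1
  Position 19 ')': depth becomes 0
  Position 20 '(': depth becomes 1
  Position 21 '(': depth becomes 2
  Position 22 ')': depth becomes 1
  Position 23 ')': depth becomes 0
Maximum depth reached: 2

2


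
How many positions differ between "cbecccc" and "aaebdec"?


Comparing "cbecccc" and "aaebdec" position by position:
  Position 0: 'c' vs 'a' => DIFFER
  Position 1: 'b' vs 'a' => DIFFER
  Position 2: 'e' vs 'e' => same
  Position 3: 'c' vs 'b' => DIFFER
  Position 4: 'c' vs 'd' => DIFFER
  Position 5: 'c' vs 'e' => DIFFER
  Position 6: 'c' vs 'c' => same
Positions that differ: 5

5


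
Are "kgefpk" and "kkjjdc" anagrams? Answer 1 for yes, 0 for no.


Strings: "kgefpk", "kkjjdc"
Sorted first:  efgkkp
Sorted second: cdjjkk
Differ at position 0: 'e' vs 'c' => not anagrams

0


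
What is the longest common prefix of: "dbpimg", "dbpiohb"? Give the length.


Words: dbpimg, dbpiohb
  Position 0: all 'd' => match
  Position 1: all 'b' => match
  Position 2: all 'p' => match
  Position 3: all 'i' => match
  Position 4: ('m', 'o') => mismatch, stop
LCP = "dbpi" (length 4)

4


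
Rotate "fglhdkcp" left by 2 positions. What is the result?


Input: "fglhdkcp", rotate left by 2
First 2 characters: "fg"
Remaining characters: "lhdkcp"
Concatenate remaining + first: "lhdkcp" + "fg" = "lhdkcpfg"

lhdkcpfg


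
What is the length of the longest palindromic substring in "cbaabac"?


Input: "cbaabac"
Checking substrings for palindromes:
  [1:5] "baab" (len 4) => palindrome
  [3:6] "aba" (len 3) => palindrome
  [2:4] "aa" (len 2) => palindrome
Longest palindromic substring: "baab" with length 4

4


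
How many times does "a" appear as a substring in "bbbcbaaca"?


Searching for "a" in "bbbcbaaca"
Scanning each position:
  Position 0: "b" => no
  Position 1: "b" => no
  Position 2: "b" => no
  Position 3: "c" => no
  Position 4: "b" => no
  Position 5: "a" => MATCH
  Position 6: "a" => MATCH
  Position 7: "c" => no
  Position 8: "a" => MATCH
Total occurrences: 3

3


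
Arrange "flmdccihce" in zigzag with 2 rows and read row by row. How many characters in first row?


Zigzag "flmdccihce" into 2 rows:
Placing characters:
  'f' => row 0
  'l' => row 1
  'm' => row 0
  'd' => row 1
  'c' => row 0
  'c' => row 1
  'i' => row 0
  'h' => row 1
  'c' => row 0
  'e' => row 1
Rows:
  Row 0: "fmcic"
  Row 1: "ldche"
First row length: 5

5


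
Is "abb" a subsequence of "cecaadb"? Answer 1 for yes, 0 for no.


Check if "abb" is a subsequence of "cecaadb"
Greedy scan:
  Position 0 ('c'): no match needed
  Position 1 ('e'): no match needed
  Position 2 ('c'): no match needed
  Position 3 ('a'): matches sub[0] = 'a'
  Position 4 ('a'): no match needed
  Position 5 ('d'): no match needed
  Position 6 ('b'): matches sub[1] = 'b'
Only matched 2/3 characters => not a subsequence

0


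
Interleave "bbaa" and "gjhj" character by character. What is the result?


Interleaving "bbaa" and "gjhj":
  Position 0: 'b' from first, 'g' from second => "bg"
  Position 1: 'b' from first, 'j' from second => "bj"
  Position 2: 'a' from first, 'h' from second => "ah"
  Position 3: 'a' from first, 'j' from second => "aj"
Result: bgbjahaj

bgbjahaj


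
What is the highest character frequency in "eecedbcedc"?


Input: eecedbcedc
Character counts:
  'b': 1
  'c': 3
  'd': 2
  'e': 4
Maximum frequency: 4

4


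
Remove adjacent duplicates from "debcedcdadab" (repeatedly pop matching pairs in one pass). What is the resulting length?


Input: debcedcdadab
Stack-based adjacent duplicate removal:
  Read 'd': push. Stack: d
  Read 'e': push. Stack: de
  Read 'b': push. Stack: deb
  Read 'c': push. Stack: debc
  Read 'e': push. Stack: debce
  Read 'd': push. Stack: debced
  Read 'c': push. Stack: debcedc
  Read 'd': push. Stack: debcedcd
  Read 'a': push. Stack: debcedcda
  Read 'd': push. Stack: debcedcdad
  Read 'a': push. Stack: debcedcdada
  Read 'b': push. Stack: debcedcdadab
Final stack: "debcedcdadab" (length 12)

12


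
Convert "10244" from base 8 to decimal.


Input: "10244" in base 8
Positional expansion:
  Digit '1' (value 1) x 8^4 = 4096
  Digit '0' (value 0) x 8^3 = 0
  Digit '2' (value 2) x 8^2 = 128
  Digit '4' (value 4) x 8^1 = 32
  Digit '4' (value 4) x 8^0 = 4
Sum = 4260

4260


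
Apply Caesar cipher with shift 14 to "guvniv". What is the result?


Caesar cipher: shift "guvniv" by 14
  'g' (pos 6) + 14 = pos 20 = 'u'
  'u' (pos 20) + 14 = pos 8 = 'i'
  'v' (pos 21) + 14 = pos 9 = 'j'
  'n' (pos 13) + 14 = pos 1 = 'b'
  'i' (pos 8) + 14 = pos 22 = 'w'
  'v' (pos 21) + 14 = pos 9 = 'j'
Result: uijbwj

uijbwj


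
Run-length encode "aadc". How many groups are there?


Input: aadc
Scanning for consecutive runs:
  Group 1: 'a' x 2 (positions 0-1)
  Group 2: 'd' x 1 (positions 2-2)
  Group 3: 'c' x 1 (positions 3-3)
Total groups: 3

3


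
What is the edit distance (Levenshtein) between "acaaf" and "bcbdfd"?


Computing edit distance: "acaaf" -> "bcbdfd"
DP table:
           b    c    b    d    f    d
      0    1    2    3    4    5    6
  a   1    1    2    3    4    5    6
  c   2    2    1    2    3    4    5
  a   3    3    2    2    3    4    5
  a   4    4    3    3    3    4    5
  f   5    5    4    4    4    3    4
Edit distance = dp[5][6] = 4

4


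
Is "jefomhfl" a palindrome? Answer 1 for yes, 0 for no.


Input: jefomhfl
Reversed: lfhmofej
  Compare pos 0 ('j') with pos 7 ('l'): MISMATCH
  Compare pos 1 ('e') with pos 6 ('f'): MISMATCH
  Compare pos 2 ('f') with pos 5 ('h'): MISMATCH
  Compare pos 3 ('o') with pos 4 ('m'): MISMATCH
Result: not a palindrome

0


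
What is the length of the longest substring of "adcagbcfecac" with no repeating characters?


Input: "adcagbcfecac"
Sliding window (track last position of each char):
  Position 0 ('a'): window [0,0] length 1 -- new best
  Position 1 ('d'): window [0,1] length 2 -- new best
  Position 2 ('c'): window [0,2] length 3 -- new best
  Position 3 ('a'): repeat (last at 0), move window start to 1
  Position 3 ('a'): window [1,3] length 3
  Position 4 ('g'): window [1,4] length 4 -- new best
  Position 5 ('b'): window [1,5] length 5 -- new best
  Position 6 ('c'): repeat (last at 2), move window start to 3
  Position 6 ('c'): window [3,6] length 4
  Position 7 ('f'): window [3,7] length 5
  Position 8 ('e'): window [3,8] length 6 -- new best
  Position 9 ('c'): repeat (last at 6), move window start to 7
  Position 9 ('c'): window [7,9] length 3
  Position 10 ('a'): window [7,10] length 4
  Position 11 ('c'): repeat (last at 9), move window start to 10
  Position 11 ('c'): window [10,11] length 2
Longest substring with no repeats: "agbcfe" with length 6

6


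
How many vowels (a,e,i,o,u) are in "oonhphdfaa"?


Input: oonhphdfaa
Checking each character:
  'o' at position 0: vowel (running total: 1)
  'o' at position 1: vowel (running total: 2)
  'n' at position 2: consonant
  'h' at position 3: consonant
  'p' at position 4: consonant
  'h' at position 5: consonant
  'd' at position 6: consonant
  'f' at position 7: consonant
  'a' at position 8: vowel (running total: 3)
  'a' at position 9: vowel (running total: 4)
Total vowels: 4

4


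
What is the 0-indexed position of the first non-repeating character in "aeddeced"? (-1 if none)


Input: aeddeced
Character frequencies:
  'a': 1
  'c': 1
  'd': 3
  'e': 3
Scanning left to right for freq == 1:
  Position 0 ('a'): unique! => answer = 0

0


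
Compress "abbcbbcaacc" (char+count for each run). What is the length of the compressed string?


Input: abbcbbcaacc
Runs:
  'a' x 1 => "a1"
  'b' x 2 => "b2"
  'c' x 1 => "c1"
  'b' x 2 => "b2"
  'c' x 1 => "c1"
  'a' x 2 => "a2"
  'c' x 2 => "c2"
Compressed: "a1b2c1b2c1a2c2"
Compressed length: 14

14


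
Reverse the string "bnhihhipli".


Input: bnhihhipli
Reading characters right to left:
  Position 9: 'i'
  Position 8: 'l'
  Position 7: 'p'
  Position 6: 'i'
  Position 5: 'h'
  Position 4: 'h'
  Position 3: 'i'
  Position 2: 'h'
  Position 1: 'n'
  Position 0: 'b'
Reversed: ilpihhihnb

ilpihhihnb


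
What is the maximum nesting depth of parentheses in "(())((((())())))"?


Input: "(())((((())())))"
Tracking depth:
  Position 0 '(': depth becomes 1
  Position 1 '(': depth becomes 2
  Position 2 ')': depth becomes 1
  Position 3 ')': depth becomes 0
  Position 4 '(': depth becomes 1
  Position 5 '(': depth becomes 2
  Position 6 '(': depth becomes 3
  Position 7 '(': depth becomes 4
  Position 8 '(': depth becomes 5
  Position 9 ')': depth becomes 4
  Position 10 ')': depth becomes 3
  Position 11 '(': depth becomes 4
  Position 12 ')': depth becomes 3
  Position 13 ')': depth becomes 2
  Position 14 ')': depth becomes 1
  Position 15 ')': depth becomes 0
Maximum depth reached: 5

5


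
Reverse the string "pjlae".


Input: pjlae
Reading characters right to left:
  Position 4: 'e'
  Position 3: 'a'
  Position 2: 'l'
  Position 1: 'j'
  Position 0: 'p'
Reversed: ealjp

ealjp


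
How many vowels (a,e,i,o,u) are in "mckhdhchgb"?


Input: mckhdhchgb
Checking each character:
  'm' at position 0: consonant
  'c' at position 1: consonant
  'k' at position 2: consonant
  'h' at position 3: consonant
  'd' at position 4: consonant
  'h' at position 5: consonant
  'c' at position 6: consonant
  'h' at position 7: consonant
  'g' at position 8: consonant
  'b' at position 9: consonant
Total vowels: 0

0


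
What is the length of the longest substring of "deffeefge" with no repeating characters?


Input: "deffeefge"
Sliding window (track last position of each char):
  Position 0 ('d'): window [0,0] length 1 -- new best
  Position 1 ('e'): window [0,1] length 2 -- new best
  Position 2 ('f'): window [0,2] length 3 -- new best
  Position 3 ('f'): repeat (last at 2), move window start to 3
  Position 3 ('f'): window [3,3] length 1
  Position 4 ('e'): window [3,4] length 2
  Position 5 ('e'): repeat (last at 4), move window start to 5
  Position 5 ('e'): window [5,5] length 1
  Position 6 ('f'): window [5,6] length 2
  Position 7 ('g'): window [5,7] length 3
  Position 8 ('e'): repeat (last at 5), move window start to 6
  Position 8 ('e'): window [6,8] length 3
Longest substring with no repeats: "def" with length 3

3


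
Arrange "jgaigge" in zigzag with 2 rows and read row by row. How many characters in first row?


Zigzag "jgaigge" into 2 rows:
Placing characters:
  'j' => row 0
  'g' => row 1
  'a' => row 0
  'i' => row 1
  'g' => row 0
  'g' => row 1
  'e' => row 0
Rows:
  Row 0: "jage"
  Row 1: "gig"
First row length: 4

4


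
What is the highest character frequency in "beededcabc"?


Input: beededcabc
Character counts:
  'a': 1
  'b': 2
  'c': 2
  'd': 2
  'e': 3
Maximum frequency: 3

3


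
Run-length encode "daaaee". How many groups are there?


Input: daaaee
Scanning for consecutive runs:
  Group 1: 'd' x 1 (positions 0-0)
  Group 2: 'a' x 3 (positions 1-3)
  Group 3: 'e' x 2 (positions 4-5)
Total groups: 3

3


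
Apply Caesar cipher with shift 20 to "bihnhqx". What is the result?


Caesar cipher: shift "bihnhqx" by 20
  'b' (pos 1) + 20 = pos 21 = 'v'
  'i' (pos 8) + 20 = pos 2 = 'c'
  'h' (pos 7) + 20 = pos 1 = 'b'
  'n' (pos 13) + 20 = pos 7 = 'h'
  'h' (pos 7) + 20 = pos 1 = 'b'
  'q' (pos 16) + 20 = pos 10 = 'k'
  'x' (pos 23) + 20 = pos 17 = 'r'
Result: vcbhbkr

vcbhbkr


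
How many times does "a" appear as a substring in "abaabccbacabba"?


Searching for "a" in "abaabccbacabba"
Scanning each position:
  Position 0: "a" => MATCH
  Position 1: "b" => no
  Position 2: "a" => MATCH
  Position 3: "a" => MATCH
  Position 4: "b" => no
  Position 5: "c" => no
  Position 6: "c" => no
  Position 7: "b" => no
  Position 8: "a" => MATCH
  Position 9: "c" => no
  Position 10: "a" => MATCH
  Position 11: "b" => no
  Position 12: "b" => no
  Position 13: "a" => MATCH
Total occurrences: 6

6


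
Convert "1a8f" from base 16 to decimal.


Input: "1a8f" in base 16
Positional expansion:
  Digit '1' (value 1) x 16^3 = 4096
  Digit 'a' (value 10) x 16^2 = 2560
  Digit '8' (value 8) x 16^1 = 128
  Digit 'f' (value 15) x 16^0 = 15
Sum = 6799

6799


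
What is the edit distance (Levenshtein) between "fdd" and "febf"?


Computing edit distance: "fdd" -> "febf"
DP table:
           f    e    b    f
      0    1    2    3    4
  f   1    0    1    2    3
  d   2    1    1    2    3
  d   3    2    2    2    3
Edit distance = dp[3][4] = 3

3


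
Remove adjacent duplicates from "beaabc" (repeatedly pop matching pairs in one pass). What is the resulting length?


Input: beaabc
Stack-based adjacent duplicate removal:
  Read 'b': push. Stack: b
  Read 'e': push. Stack: be
  Read 'a': push. Stack: bea
  Read 'a': matches stack top 'a' => pop. Stack: be
  Read 'b': push. Stack: beb
  Read 'c': push. Stack: bebc
Final stack: "bebc" (length 4)

4


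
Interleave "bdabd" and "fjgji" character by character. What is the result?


Interleaving "bdabd" and "fjgji":
  Position 0: 'b' from first, 'f' from second => "bf"
  Position 1: 'd' from first, 'j' from second => "dj"
  Position 2: 'a' from first, 'g' from second => "ag"
  Position 3: 'b' from first, 'j' from second => "bj"
  Position 4: 'd' from first, 'i' from second => "di"
Result: bfdjagbjdi

bfdjagbjdi


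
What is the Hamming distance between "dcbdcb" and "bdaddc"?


Comparing "dcbdcb" and "bdaddc" position by position:
  Position 0: 'd' vs 'b' => differ
  Position 1: 'c' vs 'd' => differ
  Position 2: 'b' vs 'a' => differ
  Position 3: 'd' vs 'd' => same
  Position 4: 'c' vs 'd' => differ
  Position 5: 'b' vs 'c' => differ
Total differences (Hamming distance): 5

5


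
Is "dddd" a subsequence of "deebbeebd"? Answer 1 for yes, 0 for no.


Check if "dddd" is a subsequence of "deebbeebd"
Greedy scan:
  Position 0 ('d'): matches sub[0] = 'd'
  Position 1 ('e'): no match needed
  Position 2 ('e'): no match needed
  Position 3 ('b'): no match needed
  Position 4 ('b'): no match needed
  Position 5 ('e'): no match needed
  Position 6 ('e'): no match needed
  Position 7 ('b'): no match needed
  Position 8 ('d'): matches sub[1] = 'd'
Only matched 2/4 characters => not a subsequence

0


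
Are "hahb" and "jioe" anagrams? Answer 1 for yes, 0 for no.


Strings: "hahb", "jioe"
Sorted first:  abhh
Sorted second: eijo
Differ at position 0: 'a' vs 'e' => not anagrams

0


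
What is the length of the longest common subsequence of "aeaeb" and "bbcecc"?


LCS of "aeaeb" and "bbcecc"
DP table:
           b    b    c    e    c    c
      0    0    0    0    0    0    0
  a   0    0    0    0    0    0    0
  e   0    0    0    0    1    1    1
  a   0    0    0    0    1    1    1
  e   0    0    0    0    1    1    1
  b   0    1    1    1    1    1    1
LCS length = dp[5][6] = 1

1


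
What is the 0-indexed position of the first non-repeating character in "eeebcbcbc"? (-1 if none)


Input: eeebcbcbc
Character frequencies:
  'b': 3
  'c': 3
  'e': 3
Scanning left to right for freq == 1:
  Position 0 ('e'): freq=3, skip
  Position 1 ('e'): freq=3, skip
  Position 2 ('e'): freq=3, skip
  Position 3 ('b'): freq=3, skip
  Position 4 ('c'): freq=3, skip
  Position 5 ('b'): freq=3, skip
  Position 6 ('c'): freq=3, skip
  Position 7 ('b'): freq=3, skip
  Position 8 ('c'): freq=3, skip
  No unique character found => answer = -1

-1


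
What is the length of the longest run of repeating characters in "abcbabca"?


Input: "abcbabca"
Scanning for longest run:
  Position 1 ('b'): new char, reset run to 1
  Position 2 ('c'): new char, reset run to 1
  Position 3 ('b'): new char, reset run to 1
  Position 4 ('a'): new char, reset run to 1
  Position 5 ('b'): new char, reset run to 1
  Position 6 ('c'): new char, reset run to 1
  Position 7 ('a'): new char, reset run to 1
Longest run: 'a' with length 1

1


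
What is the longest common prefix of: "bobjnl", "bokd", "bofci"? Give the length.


Words: bobjnl, bokd, bofci
  Position 0: all 'b' => match
  Position 1: all 'o' => match
  Position 2: ('b', 'k', 'f') => mismatch, stop
LCP = "bo" (length 2)

2


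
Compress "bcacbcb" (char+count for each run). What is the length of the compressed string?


Input: bcacbcb
Runs:
  'b' x 1 => "b1"
  'c' x 1 => "c1"
  'a' x 1 => "a1"
  'c' x 1 => "c1"
  'b' x 1 => "b1"
  'c' x 1 => "c1"
  'b' x 1 => "b1"
Compressed: "b1c1a1c1b1c1b1"
Compressed length: 14

14


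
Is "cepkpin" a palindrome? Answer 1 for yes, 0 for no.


Input: cepkpin
Reversed: nipkpec
  Compare pos 0 ('c') with pos 6 ('n'): MISMATCH
  Compare pos 1 ('e') with pos 5 ('i'): MISMATCH
  Compare pos 2 ('p') with pos 4 ('p'): match
Result: not a palindrome

0


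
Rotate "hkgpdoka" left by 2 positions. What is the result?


Input: "hkgpdoka", rotate left by 2
First 2 characters: "hk"
Remaining characters: "gpdoka"
Concatenate remaining + first: "gpdoka" + "hk" = "gpdokahk"

gpdokahk


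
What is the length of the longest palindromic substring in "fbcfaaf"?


Input: "fbcfaaf"
Checking substrings for palindromes:
  [3:7] "faaf" (len 4) => palindrome
  [4:6] "aa" (len 2) => palindrome
Longest palindromic substring: "faaf" with length 4

4


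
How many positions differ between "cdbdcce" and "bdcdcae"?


Comparing "cdbdcce" and "bdcdcae" position by position:
  Position 0: 'c' vs 'b' => DIFFER
  Position 1: 'd' vs 'd' => same
  Position 2: 'b' vs 'c' => DIFFER
  Position 3: 'd' vs 'd' => same
  Position 4: 'c' vs 'c' => same
  Position 5: 'c' vs 'a' => DIFFER
  Position 6: 'e' vs 'e' => same
Positions that differ: 3

3


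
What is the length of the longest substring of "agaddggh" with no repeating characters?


Input: "agaddggh"
Sliding window (track last position of each char):
  Position 0 ('a'): window [0,0] length 1 -- new best
  Position 1 ('g'): window [0,1] length 2 -- new best
  Position 2 ('a'): repeat (last at 0), move window start to 1
  Position 2 ('a'): window [1,2] length 2
  Position 3 ('d'): window [1,3] length 3 -- new best
  Position 4 ('d'): repeat (last at 3), move window start to 4
  Position 4 ('d'): window [4,4] length 1
  Position 5 ('g'): window [4,5] length 2
  Position 6 ('g'): repeat (last at 5), move window start to 6
  Position 6 ('g'): window [6,6] length 1
  Position 7 ('h'): window [6,7] length 2
Longest substring with no repeats: "gad" with length 3

3


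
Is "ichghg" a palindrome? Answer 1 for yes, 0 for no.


Input: ichghg
Reversed: ghghci
  Compare pos 0 ('i') with pos 5 ('g'): MISMATCH
  Compare pos 1 ('c') with pos 4 ('h'): MISMATCH
  Compare pos 2 ('h') with pos 3 ('g'): MISMATCH
Result: not a palindrome

0


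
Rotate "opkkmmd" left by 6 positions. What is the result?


Input: "opkkmmd", rotate left by 6
First 6 characters: "opkkmm"
Remaining characters: "d"
Concatenate remaining + first: "d" + "opkkmm" = "dopkkmm"

dopkkmm


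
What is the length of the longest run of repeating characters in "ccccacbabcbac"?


Input: "ccccacbabcbac"
Scanning for longest run:
  Position 1 ('c'): continues run of 'c', length=2
  Position 2 ('c'): continues run of 'c', length=3
  Position 3 ('c'): continues run of 'c', length=4
  Position 4 ('a'): new char, reset run to 1
  Position 5 ('c'): new char, reset run to 1
  Position 6 ('b'): new char, reset run to 1
  Position 7 ('a'): new char, reset run to 1
  Position 8 ('b'): new char, reset run to 1
  Position 9 ('c'): new char, reset run to 1
  Position 10 ('b'): new char, reset run to 1
  Position 11 ('a'): new char, reset run to 1
  Position 12 ('c'): new char, reset run to 1
Longest run: 'c' with length 4

4


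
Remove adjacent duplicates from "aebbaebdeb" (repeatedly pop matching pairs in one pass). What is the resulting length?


Input: aebbaebdeb
Stack-based adjacent duplicate removal:
  Read 'a': push. Stack: a
  Read 'e': push. Stack: ae
  Read 'b': push. Stack: aeb
  Read 'b': matches stack top 'b' => pop. Stack: ae
  Read 'a': push. Stack: aea
  Read 'e': push. Stack: aeae
  Read 'b': push. Stack: aeaeb
  Read 'd': push. Stack: aeaebd
  Read 'e': push. Stack: aeaebde
  Read 'b': push. Stack: aeaebdeb
Final stack: "aeaebdeb" (length 8)

8


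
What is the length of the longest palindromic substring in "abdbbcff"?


Input: "abdbbcff"
Checking substrings for palindromes:
  [1:4] "bdb" (len 3) => palindrome
  [3:5] "bb" (len 2) => palindrome
  [6:8] "ff" (len 2) => palindrome
Longest palindromic substring: "bdb" with length 3

3


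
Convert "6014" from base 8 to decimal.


Input: "6014" in base 8
Positional expansion:
  Digit '6' (value 6) x 8^3 = 3072
  Digit '0' (value 0) x 8^2 = 0
  Digit '1' (value 1) x 8^1 = 8
  Digit '4' (value 4) x 8^0 = 4
Sum = 3084

3084


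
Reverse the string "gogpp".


Input: gogpp
Reading characters right to left:
  Position 4: 'p'
  Position 3: 'p'
  Position 2: 'g'
  Position 1: 'o'
  Position 0: 'g'
Reversed: ppgog

ppgog


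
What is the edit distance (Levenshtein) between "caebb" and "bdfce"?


Computing edit distance: "caebb" -> "bdfce"
DP table:
           b    d    f    c    e
      0    1    2    3    4    5
  c   1    1    2    3    3    4
  a   2    2    2    3    4    4
  e   3    3    3    3    4    4
  b   4    3    4    4    4    5
  b   5    4    4    5    5    5
Edit distance = dp[5][5] = 5

5


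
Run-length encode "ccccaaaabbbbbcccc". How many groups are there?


Input: ccccaaaabbbbbcccc
Scanning for consecutive runs:
  Group 1: 'c' x 4 (positions 0-3)
  Group 2: 'a' x 4 (positions 4-7)
  Group 3: 'b' x 5 (positions 8-12)
  Group 4: 'c' x 4 (positions 13-16)
Total groups: 4

4


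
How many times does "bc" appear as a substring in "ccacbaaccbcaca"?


Searching for "bc" in "ccacbaaccbcaca"
Scanning each position:
  Position 0: "cc" => no
  Position 1: "ca" => no
  Position 2: "ac" => no
  Position 3: "cb" => no
  Position 4: "ba" => no
  Position 5: "aa" => no
  Position 6: "ac" => no
  Position 7: "cc" => no
  Position 8: "cb" => no
  Position 9: "bc" => MATCH
  Position 10: "ca" => no
  Position 11: "ac" => no
  Position 12: "ca" => no
Total occurrences: 1

1


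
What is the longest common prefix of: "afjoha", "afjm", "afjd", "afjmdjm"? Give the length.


Words: afjoha, afjm, afjd, afjmdjm
  Position 0: all 'a' => match
  Position 1: all 'f' => match
  Position 2: all 'j' => match
  Position 3: ('o', 'm', 'd', 'm') => mismatch, stop
LCP = "afj" (length 3)

3


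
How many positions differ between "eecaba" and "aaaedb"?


Comparing "eecaba" and "aaaedb" position by position:
  Position 0: 'e' vs 'a' => DIFFER
  Position 1: 'e' vs 'a' => DIFFER
  Position 2: 'c' vs 'a' => DIFFER
  Position 3: 'a' vs 'e' => DIFFER
  Position 4: 'b' vs 'd' => DIFFER
  Position 5: 'a' vs 'b' => DIFFER
Positions that differ: 6

6


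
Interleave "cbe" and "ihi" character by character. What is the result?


Interleaving "cbe" and "ihi":
  Position 0: 'c' from first, 'i' from second => "ci"
  Position 1: 'b' from first, 'h' from second => "bh"
  Position 2: 'e' from first, 'i' from second => "ei"
Result: cibhei

cibhei


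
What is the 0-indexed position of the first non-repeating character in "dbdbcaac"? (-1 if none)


Input: dbdbcaac
Character frequencies:
  'a': 2
  'b': 2
  'c': 2
  'd': 2
Scanning left to right for freq == 1:
  Position 0 ('d'): freq=2, skip
  Position 1 ('b'): freq=2, skip
  Position 2 ('d'): freq=2, skip
  Position 3 ('b'): freq=2, skip
  Position 4 ('c'): freq=2, skip
  Position 5 ('a'): freq=2, skip
  Position 6 ('a'): freq=2, skip
  Position 7 ('c'): freq=2, skip
  No unique character found => answer = -1

-1


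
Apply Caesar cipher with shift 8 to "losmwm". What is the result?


Caesar cipher: shift "losmwm" by 8
  'l' (pos 11) + 8 = pos 19 = 't'
  'o' (pos 14) + 8 = pos 22 = 'w'
  's' (pos 18) + 8 = pos 0 = 'a'
  'm' (pos 12) + 8 = pos 20 = 'u'
  'w' (pos 22) + 8 = pos 4 = 'e'
  'm' (pos 12) + 8 = pos 20 = 'u'
Result: twaueu

twaueu


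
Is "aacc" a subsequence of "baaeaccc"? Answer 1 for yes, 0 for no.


Check if "aacc" is a subsequence of "baaeaccc"
Greedy scan:
  Position 0 ('b'): no match needed
  Position 1 ('a'): matches sub[0] = 'a'
  Position 2 ('a'): matches sub[1] = 'a'
  Position 3 ('e'): no match needed
  Position 4 ('a'): no match needed
  Position 5 ('c'): matches sub[2] = 'c'
  Position 6 ('c'): matches sub[3] = 'c'
  Position 7 ('c'): no match needed
All 4 characters matched => is a subsequence

1


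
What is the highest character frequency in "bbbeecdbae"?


Input: bbbeecdbae
Character counts:
  'a': 1
  'b': 4
  'c': 1
  'd': 1
  'e': 3
Maximum frequency: 4

4


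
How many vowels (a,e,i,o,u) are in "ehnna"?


Input: ehnna
Checking each character:
  'e' at position 0: vowel (running total: 1)
  'h' at position 1: consonant
  'n' at position 2: consonant
  'n' at position 3: consonant
  'a' at position 4: vowel (running total: 2)
Total vowels: 2

2


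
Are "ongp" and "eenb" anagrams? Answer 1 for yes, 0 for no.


Strings: "ongp", "eenb"
Sorted first:  gnop
Sorted second: been
Differ at position 0: 'g' vs 'b' => not anagrams

0


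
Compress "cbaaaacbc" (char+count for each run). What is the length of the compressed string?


Input: cbaaaacbc
Runs:
  'c' x 1 => "c1"
  'b' x 1 => "b1"
  'a' x 4 => "a4"
  'c' x 1 => "c1"
  'b' x 1 => "b1"
  'c' x 1 => "c1"
Compressed: "c1b1a4c1b1c1"
Compressed length: 12

12


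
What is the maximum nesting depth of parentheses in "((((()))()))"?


Input: "((((()))()))"
Tracking depth:
  Position 0 '(': depth becomes 1
  Position 1 '(': depth becomes 2
  Position 2 '(': depth becomes 3
  Position 3 '(': depth becomes 4
  Position 4 '(': depth becomes 5
  Position 5 ')': depth becomes 4
  Position 6 ')': depth becomes 3
  Position 7 ')': depth becomes 2
  Position 8 '(': depth becomes 3
  Position 9 ')': depth becomes 2
  Position 10 ')': depth becomes 1
  Position 11 ')': depth becomes 0
Maximum depth reached: 5

5


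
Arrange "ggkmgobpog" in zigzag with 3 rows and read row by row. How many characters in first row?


Zigzag "ggkmgobpog" into 3 rows:
Placing characters:
  'g' => row 0
  'g' => row 1
  'k' => row 2
  'm' => row 1
  'g' => row 0
  'o' => row 1
  'b' => row 2
  'p' => row 1
  'o' => row 0
  'g' => row 1
Rows:
  Row 0: "ggo"
  Row 1: "gmopg"
  Row 2: "kb"
First row length: 3

3


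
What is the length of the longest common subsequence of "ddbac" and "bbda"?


LCS of "ddbac" and "bbda"
DP table:
           b    b    d    a
      0    0    0    0    0
  d   0    0    0    1    1
  d   0    0    0    1    1
  b   0    1    1    1    1
  a   0    1    1    1    2
  c   0    1    1    1    2
LCS length = dp[5][4] = 2

2


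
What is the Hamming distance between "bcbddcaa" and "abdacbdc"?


Comparing "bcbddcaa" and "abdacbdc" position by position:
  Position 0: 'b' vs 'a' => differ
  Position 1: 'c' vs 'b' => differ
  Position 2: 'b' vs 'd' => differ
  Position 3: 'd' vs 'a' => differ
  Position 4: 'd' vs 'c' => differ
  Position 5: 'c' vs 'b' => differ
  Position 6: 'a' vs 'd' => differ
  Position 7: 'a' vs 'c' => differ
Total differences (Hamming distance): 8

8


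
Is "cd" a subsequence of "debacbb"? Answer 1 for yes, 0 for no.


Check if "cd" is a subsequence of "debacbb"
Greedy scan:
  Position 0 ('d'): no match needed
  Position 1 ('e'): no match needed
  Position 2 ('b'): no match needed
  Position 3 ('a'): no match needed
  Position 4 ('c'): matches sub[0] = 'c'
  Position 5 ('b'): no match needed
  Position 6 ('b'): no match needed
Only matched 1/2 characters => not a subsequence

0


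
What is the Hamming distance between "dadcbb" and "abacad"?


Comparing "dadcbb" and "abacad" position by position:
  Position 0: 'd' vs 'a' => differ
  Position 1: 'a' vs 'b' => differ
  Position 2: 'd' vs 'a' => differ
  Position 3: 'c' vs 'c' => same
  Position 4: 'b' vs 'a' => differ
  Position 5: 'b' vs 'd' => differ
Total differences (Hamming distance): 5

5


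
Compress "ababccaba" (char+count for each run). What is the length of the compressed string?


Input: ababccaba
Runs:
  'a' x 1 => "a1"
  'b' x 1 => "b1"
  'a' x 1 => "a1"
  'b' x 1 => "b1"
  'c' x 2 => "c2"
  'a' x 1 => "a1"
  'b' x 1 => "b1"
  'a' x 1 => "a1"
Compressed: "a1b1a1b1c2a1b1a1"
Compressed length: 16

16


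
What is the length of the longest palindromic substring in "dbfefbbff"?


Input: "dbfefbbff"
Checking substrings for palindromes:
  [1:6] "bfefb" (len 5) => palindrome
  [4:8] "fbbf" (len 4) => palindrome
  [2:5] "fef" (len 3) => palindrome
  [5:7] "bb" (len 2) => palindrome
  [7:9] "ff" (len 2) => palindrome
Longest palindromic substring: "bfefb" with length 5

5


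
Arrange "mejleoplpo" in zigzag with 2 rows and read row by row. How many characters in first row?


Zigzag "mejleoplpo" into 2 rows:
Placing characters:
  'm' => row 0
  'e' => row 1
  'j' => row 0
  'l' => row 1
  'e' => row 0
  'o' => row 1
  'p' => row 0
  'l' => row 1
  'p' => row 0
  'o' => row 1
Rows:
  Row 0: "mjepp"
  Row 1: "elolo"
First row length: 5

5


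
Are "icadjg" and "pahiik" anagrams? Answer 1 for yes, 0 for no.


Strings: "icadjg", "pahiik"
Sorted first:  acdgij
Sorted second: ahiikp
Differ at position 1: 'c' vs 'h' => not anagrams

0


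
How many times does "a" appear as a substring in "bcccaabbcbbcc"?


Searching for "a" in "bcccaabbcbbcc"
Scanning each position:
  Position 0: "b" => no
  Position 1: "c" => no
  Position 2: "c" => no
  Position 3: "c" => no
  Position 4: "a" => MATCH
  Position 5: "a" => MATCH
  Position 6: "b" => no
  Position 7: "b" => no
  Position 8: "c" => no
  Position 9: "b" => no
  Position 10: "b" => no
  Position 11: "c" => no
  Position 12: "c" => no
Total occurrences: 2

2


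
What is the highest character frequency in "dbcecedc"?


Input: dbcecedc
Character counts:
  'b': 1
  'c': 3
  'd': 2
  'e': 2
Maximum frequency: 3

3


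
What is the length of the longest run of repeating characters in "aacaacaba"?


Input: "aacaacaba"
Scanning for longest run:
  Position 1 ('a'): continues run of 'a', length=2
  Position 2 ('c'): new char, reset run to 1
  Position 3 ('a'): new char, reset run to 1
  Position 4 ('a'): continues run of 'a', length=2
  Position 5 ('c'): new char, reset run to 1
  Position 6 ('a'): new char, reset run to 1
  Position 7 ('b'): new char, reset run to 1
  Position 8 ('a'): new char, reset run to 1
Longest run: 'a' with length 2

2


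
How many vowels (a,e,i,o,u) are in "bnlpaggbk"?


Input: bnlpaggbk
Checking each character:
  'b' at position 0: consonant
  'n' at position 1: consonant
  'l' at position 2: consonant
  'p' at position 3: consonant
  'a' at position 4: vowel (running total: 1)
  'g' at position 5: consonant
  'g' at position 6: consonant
  'b' at position 7: consonant
  'k' at position 8: consonant
Total vowels: 1

1


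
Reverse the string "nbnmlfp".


Input: nbnmlfp
Reading characters right to left:
  Position 6: 'p'
  Position 5: 'f'
  Position 4: 'l'
  Position 3: 'm'
  Position 2: 'n'
  Position 1: 'b'
  Position 0: 'n'
Reversed: pflmnbn

pflmnbn


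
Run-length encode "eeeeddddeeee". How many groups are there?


Input: eeeeddddeeee
Scanning for consecutive runs:
  Group 1: 'e' x 4 (positions 0-3)
  Group 2: 'd' x 4 (positions 4-7)
  Group 3: 'e' x 4 (positions 8-11)
Total groups: 3

3


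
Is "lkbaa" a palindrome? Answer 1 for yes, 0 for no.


Input: lkbaa
Reversed: aabkl
  Compare pos 0 ('l') with pos 4 ('a'): MISMATCH
  Compare pos 1 ('k') with pos 3 ('a'): MISMATCH
Result: not a palindrome

0


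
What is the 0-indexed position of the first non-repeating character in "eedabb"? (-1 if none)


Input: eedabb
Character frequencies:
  'a': 1
  'b': 2
  'd': 1
  'e': 2
Scanning left to right for freq == 1:
  Position 0 ('e'): freq=2, skip
  Position 1 ('e'): freq=2, skip
  Position 2 ('d'): unique! => answer = 2

2
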